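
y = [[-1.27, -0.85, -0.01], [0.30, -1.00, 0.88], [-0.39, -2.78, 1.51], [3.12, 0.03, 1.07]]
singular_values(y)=[3.57, 3.53, 0.15]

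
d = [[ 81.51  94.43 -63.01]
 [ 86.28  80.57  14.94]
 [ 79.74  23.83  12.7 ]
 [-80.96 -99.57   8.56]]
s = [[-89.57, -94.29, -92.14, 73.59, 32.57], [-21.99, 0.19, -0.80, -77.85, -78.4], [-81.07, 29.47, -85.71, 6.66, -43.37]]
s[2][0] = -81.07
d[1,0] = 86.28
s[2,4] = -43.37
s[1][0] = -21.99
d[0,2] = -63.01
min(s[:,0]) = -89.57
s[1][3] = -77.85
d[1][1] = 80.57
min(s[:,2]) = -92.14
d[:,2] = [-63.01, 14.94, 12.7, 8.56]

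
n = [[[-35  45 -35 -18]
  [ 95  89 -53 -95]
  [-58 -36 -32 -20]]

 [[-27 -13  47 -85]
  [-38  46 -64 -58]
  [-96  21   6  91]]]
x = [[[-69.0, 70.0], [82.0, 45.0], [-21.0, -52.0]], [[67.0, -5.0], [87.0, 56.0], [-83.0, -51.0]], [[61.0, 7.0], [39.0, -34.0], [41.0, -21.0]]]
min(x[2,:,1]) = -34.0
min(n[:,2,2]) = -32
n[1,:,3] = [-85, -58, 91]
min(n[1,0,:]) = -85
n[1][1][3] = -58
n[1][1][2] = -64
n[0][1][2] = -53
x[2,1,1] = -34.0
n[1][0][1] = -13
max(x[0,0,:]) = 70.0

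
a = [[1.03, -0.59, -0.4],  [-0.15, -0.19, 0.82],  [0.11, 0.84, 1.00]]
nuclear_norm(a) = 3.24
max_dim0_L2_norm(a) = 1.35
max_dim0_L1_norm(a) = 2.22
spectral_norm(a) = 1.64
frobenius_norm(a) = 2.00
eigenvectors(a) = [[0.2, 0.99, -0.89], [0.87, -0.13, 0.27], [-0.45, -0.04, 0.35]]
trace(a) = 1.84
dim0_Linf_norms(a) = [1.03, 0.84, 1.0]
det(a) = -1.00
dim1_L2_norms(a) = [1.25, 0.85, 1.31]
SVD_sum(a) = [[0.37, -0.54, -0.76], [-0.21, 0.31, 0.43], [-0.43, 0.64, 0.89]] + [[0.66, -0.06, 0.36],[0.24, -0.02, 0.13],[0.45, -0.04, 0.24]] + [[0.00, 0.01, -0.01], [-0.18, -0.48, 0.26], [0.09, 0.24, -0.13]]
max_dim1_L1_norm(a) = 2.02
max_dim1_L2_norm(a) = 1.31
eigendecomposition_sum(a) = [[-0.01,-0.12,0.05], [-0.06,-0.51,0.24], [0.03,0.27,-0.13]] + [[1.36, 1.06, 2.62],[-0.19, -0.14, -0.36],[-0.05, -0.04, -0.09]] + [[-0.32, -1.54, -3.07], [0.1, 0.47, 0.94], [0.13, 0.61, 1.22]]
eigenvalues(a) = [-0.65, 1.12, 1.37]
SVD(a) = [[-0.61, -0.79, 0.02], [0.35, -0.29, -0.89], [0.71, -0.54, 0.45]] @ diag([1.6427477555022563, 0.9519397925047632, 0.6425655166893774]) @ [[-0.37, 0.54, 0.76], [-0.87, 0.08, -0.48], [0.32, 0.84, -0.45]]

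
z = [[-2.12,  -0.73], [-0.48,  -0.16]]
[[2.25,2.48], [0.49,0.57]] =z @ [[-0.14,-1.55], [-2.67,1.1]]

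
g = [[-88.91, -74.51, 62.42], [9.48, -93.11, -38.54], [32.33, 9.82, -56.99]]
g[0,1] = -74.51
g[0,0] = -88.91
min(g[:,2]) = -56.99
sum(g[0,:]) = -101.00000000000001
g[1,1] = -93.11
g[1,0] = 9.48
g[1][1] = -93.11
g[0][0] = -88.91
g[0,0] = -88.91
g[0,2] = 62.42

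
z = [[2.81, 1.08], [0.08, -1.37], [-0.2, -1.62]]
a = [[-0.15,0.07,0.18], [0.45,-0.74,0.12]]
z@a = [[0.06,-0.60,0.64], [-0.63,1.02,-0.15], [-0.70,1.18,-0.23]]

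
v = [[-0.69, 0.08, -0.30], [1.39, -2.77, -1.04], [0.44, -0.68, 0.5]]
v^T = [[-0.69, 1.39, 0.44], [0.08, -2.77, -0.68], [-0.3, -1.04, 0.5]]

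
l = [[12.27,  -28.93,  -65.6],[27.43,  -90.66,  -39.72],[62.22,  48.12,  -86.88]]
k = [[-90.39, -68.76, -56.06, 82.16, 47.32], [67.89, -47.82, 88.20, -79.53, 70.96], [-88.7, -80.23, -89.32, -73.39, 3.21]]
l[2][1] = 48.12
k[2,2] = -89.32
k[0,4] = 47.32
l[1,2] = -39.72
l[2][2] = -86.88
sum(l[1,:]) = -102.94999999999999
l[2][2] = -86.88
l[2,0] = 62.22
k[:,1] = [-68.76, -47.82, -80.23]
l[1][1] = -90.66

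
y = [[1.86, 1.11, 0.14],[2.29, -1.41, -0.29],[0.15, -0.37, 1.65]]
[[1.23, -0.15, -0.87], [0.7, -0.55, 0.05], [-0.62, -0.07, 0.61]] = y@[[0.48,  -0.16,  -0.22], [0.35,  0.13,  -0.45], [-0.34,  -0.0,  0.29]]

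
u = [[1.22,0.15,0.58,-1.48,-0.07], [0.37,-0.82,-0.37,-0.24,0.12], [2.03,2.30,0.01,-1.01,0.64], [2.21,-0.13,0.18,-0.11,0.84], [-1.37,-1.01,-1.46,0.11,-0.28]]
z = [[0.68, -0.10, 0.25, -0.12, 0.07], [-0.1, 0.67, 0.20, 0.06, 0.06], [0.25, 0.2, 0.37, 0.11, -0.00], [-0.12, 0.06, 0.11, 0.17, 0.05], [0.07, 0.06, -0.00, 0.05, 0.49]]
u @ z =[[1.13,0.0,0.39,-0.33,-0.01], [0.28,-0.67,-0.23,-0.17,0.02], [1.32,1.32,0.86,-0.24,0.54], [1.63,-0.23,0.58,-0.23,0.55], [-1.23,-0.84,-1.07,-0.05,-0.29]]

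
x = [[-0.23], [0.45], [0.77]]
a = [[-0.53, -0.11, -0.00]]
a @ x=[[0.07]]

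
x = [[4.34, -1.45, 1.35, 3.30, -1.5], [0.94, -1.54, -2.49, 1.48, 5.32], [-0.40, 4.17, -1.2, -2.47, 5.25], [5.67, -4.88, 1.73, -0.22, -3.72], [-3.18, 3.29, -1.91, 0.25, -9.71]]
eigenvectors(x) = [[(0.04+0j), (-0.79+0j), (0.13-0.19j), (0.13+0.19j), (-0.4+0j)], [-0.51+0.00j, -0.20+0.00j, 0.02-0.53j, (0.02+0.53j), 0.06+0.00j], [(-0.2+0j), (0.18+0j), -0.67+0.00j, -0.67-0.00j, (0.53+0j)], [(0.07+0j), -0.55+0.00j, (0.41+0.15j), 0.41-0.15j, (0.74+0j)], [(0.83+0j), (0.09+0j), 0.04-0.13j, 0.04+0.13j, 0.10+0.00j]]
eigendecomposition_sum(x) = [[-0.09+0.00j,0.14-0.00j,(-0.03+0j),0.01+0.00j,(-0.4-0j)], [1.37-0.00j,(-2.02+0j),(0.45-0j),-0.17-0.00j,5.84+0.00j], [0.54-0.00j,(-0.79+0j),0.18-0.00j,-0.07-0.00j,2.29+0.00j], [(-0.18+0j),0.26-0.00j,-0.06+0.00j,(0.02+0j),(-0.75-0j)], [-2.23+0.00j,3.28-0.00j,-0.73+0.00j,(0.28+0j),(-9.47-0j)]] + [[(5.64-0j), (-1.35+0j), 2.10-0.00j, (1.77-0j), (-0.71+0j)], [1.43-0.00j, (-0.34+0j), 0.53-0.00j, 0.45-0.00j, (-0.18+0j)], [-1.27+0.00j, 0.30-0.00j, -0.47+0.00j, -0.40+0.00j, 0.16-0.00j], [3.95-0.00j, -0.95+0.00j, 1.47-0.00j, 1.24-0.00j, -0.50+0.00j], [(-0.62+0j), 0.15-0.00j, -0.23+0.00j, (-0.19+0j), 0.08-0.00j]] + [[-0.31-0.30j, (-0.31+0.88j), -0.59-0.46j, (0.32+0.04j), -0.35+0.44j], [-0.98-0.22j, (0.44+2.08j), -1.70-0.19j, (0.67-0.31j), (-0.15+1.27j)], [-0.22+1.23j, (2.58-0.67j), -0.15+2.14j, (-0.42-0.82j), 1.60+0.12j], [(0.42-0.71j), -1.74-0.18j, (0.58-1.28j), (0.07+0.6j), (-0.96-0.44j)], [-0.24-0.12j, -0.02+0.56j, (-0.42-0.16j), (0.19-0.04j), -0.12+0.32j]] + [[(-0.31+0.3j), -0.31-0.88j, (-0.59+0.46j), 0.32-0.04j, -0.35-0.44j], [(-0.98+0.22j), 0.44-2.08j, (-1.7+0.19j), 0.67+0.31j, (-0.15-1.27j)], [(-0.22-1.23j), (2.58+0.67j), -0.15-2.14j, -0.42+0.82j, 1.60-0.12j], [(0.42+0.71j), -1.74+0.18j, (0.58+1.28j), 0.07-0.60j, (-0.96+0.44j)], [(-0.24+0.12j), (-0.02-0.56j), -0.42+0.16j, (0.19+0.04j), -0.12-0.32j]] + [[(-0.58-0j), (0.39+0j), (0.46-0j), 0.88+0.00j, (0.3+0j)], [0.09+0.00j, (-0.06-0j), (-0.07+0j), -0.13-0.00j, (-0.04-0j)], [0.76+0.00j, -0.51-0.00j, -0.60+0.00j, -1.16-0.00j, (-0.4-0j)], [(1.07+0j), (-0.71-0j), (-0.85+0j), -1.63-0.00j, -0.56-0.00j], [0.14+0.00j, -0.09-0.00j, -0.11+0.00j, -0.21-0.00j, -0.07-0.00j]]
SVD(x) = [[0.14, 0.45, 0.34, -0.75, 0.32], [-0.41, 0.14, 0.67, 0.05, -0.60], [-0.43, -0.33, -0.45, -0.62, -0.34], [0.30, 0.67, -0.43, 0.04, -0.52], [0.73, -0.47, 0.22, -0.21, -0.38]] @ diag([12.960958988072825, 10.894992115779162, 3.9785964183453166, 3.354119102507954, 2.5511849193512326]) @ [[-0.02, -0.03, 0.06, 0.08, -0.99], [0.69, -0.65, 0.25, 0.21, 0.04], [-0.22, -0.14, -0.46, 0.85, 0.05], [-0.62, -0.74, 0.02, -0.27, 0.02], [-0.3, 0.13, 0.85, 0.4, 0.09]]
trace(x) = -8.33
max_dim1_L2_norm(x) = 10.91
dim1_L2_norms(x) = [5.99, 6.32, 7.26, 8.53, 10.91]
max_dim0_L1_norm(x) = 25.5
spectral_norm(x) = 12.96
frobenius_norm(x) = 17.90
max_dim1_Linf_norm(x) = 9.71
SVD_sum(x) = [[-0.04, -0.06, 0.12, 0.14, -1.79], [0.11, 0.17, -0.34, -0.43, 5.27], [0.12, 0.17, -0.36, -0.45, 5.58], [-0.08, -0.12, 0.25, 0.31, -3.8], [-0.2, -0.30, 0.61, 0.76, -9.46]] + [[3.37, -3.16, 1.21, 1.0, 0.19],  [1.06, -0.99, 0.38, 0.31, 0.06],  [-2.47, 2.32, -0.89, -0.73, -0.14],  [5.04, -4.74, 1.82, 1.50, 0.28],  [-3.53, 3.32, -1.27, -1.05, -0.2]] + [[-0.30, -0.19, -0.62, 1.14, 0.06], [-0.58, -0.37, -1.23, 2.26, 0.13], [0.39, 0.25, 0.82, -1.51, -0.08], [0.38, 0.24, 0.80, -1.46, -0.08], [-0.19, -0.12, -0.4, 0.74, 0.04]] + [[1.56, 1.85, -0.05, 0.68, -0.04], [-0.11, -0.13, 0.0, -0.05, 0.0], [1.30, 1.54, -0.04, 0.57, -0.03], [-0.07, -0.09, 0.0, -0.03, 0.0], [0.44, 0.52, -0.02, 0.19, -0.01]] + [[-0.25, 0.11, 0.70, 0.33, 0.07], [0.47, -0.21, -1.3, -0.62, -0.14], [0.26, -0.12, -0.73, -0.35, -0.08], [0.41, -0.18, -1.13, -0.54, -0.12], [0.3, -0.13, -0.83, -0.39, -0.09]]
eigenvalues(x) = [(-11.39+0j), (6.14+0j), (-0.07+4.83j), (-0.07-4.83j), (-2.94+0j)]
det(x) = 4807.45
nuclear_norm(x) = 33.74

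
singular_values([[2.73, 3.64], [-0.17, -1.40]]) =[4.71, 0.68]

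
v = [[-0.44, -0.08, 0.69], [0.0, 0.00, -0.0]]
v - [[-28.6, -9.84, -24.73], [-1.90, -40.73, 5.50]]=[[28.16, 9.76, 25.42], [1.9, 40.73, -5.50]]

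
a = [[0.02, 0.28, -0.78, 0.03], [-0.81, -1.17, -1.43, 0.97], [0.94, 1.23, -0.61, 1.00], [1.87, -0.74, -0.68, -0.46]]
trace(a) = -2.22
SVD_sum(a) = [[0.09, 0.03, 0.00, -0.02], [-1.21, -0.42, -0.00, 0.21], [1.04, 0.36, 0.0, -0.18], [1.47, 0.51, 0.01, -0.25]] + [[0.11, -0.22, -0.42, 0.19], [0.38, -0.77, -1.47, 0.65], [0.11, -0.22, -0.42, 0.19], [0.23, -0.46, -0.88, 0.39]] + [[-0.06, 0.28, -0.07, 0.22], [-0.01, 0.06, -0.01, 0.04], [-0.24, 1.14, -0.27, 0.90], [0.16, -0.78, 0.18, -0.61]] + [[-0.13, 0.19, -0.29, -0.36], [0.02, -0.04, 0.06, 0.07], [0.03, -0.05, 0.08, 0.09], [0.0, -0.01, 0.01, 0.01]]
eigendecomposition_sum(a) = [[0.24+0.60j, -0.11-0.14j, -0.22-0.26j, -0.35+0.17j], [-0.35+0.27j, 0.07-0.10j, (0.13-0.19j), (-0.18-0.2j)], [0.90-0.15j, -0.22+0.11j, (-0.42+0.23j), 0.13+0.53j], [(0.81+0.12j), -0.22+0.03j, (-0.42+0.08j), -0.04+0.49j]] + [[(0.24-0.6j), (-0.11+0.14j), -0.22+0.26j, -0.35-0.17j],[(-0.35-0.27j), 0.07+0.10j, 0.13+0.19j, (-0.18+0.2j)],[0.90+0.15j, -0.22-0.11j, -0.42-0.23j, 0.13-0.53j],[(0.81-0.12j), (-0.22-0.03j), (-0.42-0.08j), (-0.04-0.49j)]] + [[-0.23-0.06j, (0.25+0.37j), -0.17+0.31j, 0.36-0.16j], [-0.05-0.58j, (-0.65+0.88j), (-0.84-0.14j), 0.67+0.72j], [(-0.43+0.19j), 0.84+0.26j, 0.11+0.67j, (0.37-0.69j)], [(0.13+0.02j), (-0.15-0.19j), 0.08-0.17j, (-0.19+0.1j)]] + [[-0.23+0.06j, (0.25-0.37j), -0.17-0.31j, (0.36+0.16j)], [-0.05+0.58j, (-0.65-0.88j), (-0.84+0.14j), 0.67-0.72j], [(-0.43-0.19j), 0.84-0.26j, (0.11-0.67j), 0.37+0.69j], [0.13-0.02j, -0.15+0.19j, (0.08+0.17j), (-0.19-0.1j)]]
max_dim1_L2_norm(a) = 2.24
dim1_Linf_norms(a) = [0.78, 1.43, 1.23, 1.87]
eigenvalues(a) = [(-0.14+1.22j), (-0.14-1.22j), (-0.97+1.6j), (-0.97-1.6j)]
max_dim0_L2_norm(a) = 2.24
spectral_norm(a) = 2.32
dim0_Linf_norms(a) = [1.87, 1.23, 1.43, 1.0]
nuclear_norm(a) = 6.97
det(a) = 5.26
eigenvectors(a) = [[(0.1+0.44j), (0.1-0.44j), (0.1-0.28j), 0.10+0.28j],[-0.27+0.14j, (-0.27-0.14j), 0.74+0.00j, 0.74-0.00j],[(0.63+0j), (0.63-0j), -0.19-0.55j, -0.19+0.55j],[0.53+0.18j, (0.53-0.18j), (-0.05+0.16j), (-0.05-0.16j)]]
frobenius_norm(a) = 3.77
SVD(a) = [[-0.04, 0.23, -0.20, -0.95], [0.56, 0.81, -0.04, 0.18], [-0.48, 0.23, -0.81, 0.25], [-0.68, 0.49, 0.55, 0.03]] @ diag([2.3249963676986343, 2.2504759683152193, 1.849351895523093, 0.5437346528859309]) @ [[-0.93, -0.32, -0.00, 0.16], [0.21, -0.42, -0.81, 0.36], [0.16, -0.76, 0.18, -0.60], [0.24, -0.36, 0.57, 0.7]]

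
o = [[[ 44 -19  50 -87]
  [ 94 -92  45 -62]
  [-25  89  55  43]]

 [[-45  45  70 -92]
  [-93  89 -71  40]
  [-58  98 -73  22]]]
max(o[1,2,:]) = 98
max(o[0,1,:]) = 94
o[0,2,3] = 43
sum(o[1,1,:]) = -35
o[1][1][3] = 40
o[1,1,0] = -93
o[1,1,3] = 40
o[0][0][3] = -87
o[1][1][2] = -71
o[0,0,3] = -87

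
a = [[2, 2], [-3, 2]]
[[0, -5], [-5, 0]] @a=[[15, -10], [-10, -10]]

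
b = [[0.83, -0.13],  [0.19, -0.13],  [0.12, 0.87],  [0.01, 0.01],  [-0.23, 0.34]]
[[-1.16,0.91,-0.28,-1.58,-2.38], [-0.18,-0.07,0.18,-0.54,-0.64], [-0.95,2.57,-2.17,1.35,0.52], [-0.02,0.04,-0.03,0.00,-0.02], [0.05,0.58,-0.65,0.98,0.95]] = b @ [[-1.53, 1.52, -0.71, -1.62, -2.71], [-0.88, 2.74, -2.40, 1.78, 0.97]]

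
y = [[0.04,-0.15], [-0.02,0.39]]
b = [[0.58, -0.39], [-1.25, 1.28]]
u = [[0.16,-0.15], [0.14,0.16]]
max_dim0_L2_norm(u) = 0.22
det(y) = 0.01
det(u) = 0.05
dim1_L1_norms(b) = [0.97, 2.53]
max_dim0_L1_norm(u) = 0.31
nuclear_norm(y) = 0.45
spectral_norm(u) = 0.22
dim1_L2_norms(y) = [0.16, 0.39]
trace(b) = 1.86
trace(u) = 0.32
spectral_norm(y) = 0.42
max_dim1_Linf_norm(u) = 0.16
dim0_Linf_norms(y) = [0.04, 0.39]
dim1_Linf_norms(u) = [0.16, 0.16]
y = b @ u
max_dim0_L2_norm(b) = 1.38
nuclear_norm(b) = 2.05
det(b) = 0.25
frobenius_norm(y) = 0.42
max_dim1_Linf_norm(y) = 0.39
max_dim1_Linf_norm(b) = 1.28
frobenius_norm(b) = 1.92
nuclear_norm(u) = 0.43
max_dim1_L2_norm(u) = 0.22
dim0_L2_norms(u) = [0.21, 0.22]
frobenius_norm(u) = 0.31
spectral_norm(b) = 1.92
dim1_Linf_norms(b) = [0.58, 1.28]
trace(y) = 0.43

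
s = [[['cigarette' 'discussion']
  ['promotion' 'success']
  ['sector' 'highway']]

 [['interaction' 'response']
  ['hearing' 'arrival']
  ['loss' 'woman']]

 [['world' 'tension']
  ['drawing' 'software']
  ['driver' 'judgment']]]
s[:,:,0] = [['cigarette', 'promotion', 'sector'], ['interaction', 'hearing', 'loss'], ['world', 'drawing', 'driver']]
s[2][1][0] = 'drawing'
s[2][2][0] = 'driver'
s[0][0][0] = 'cigarette'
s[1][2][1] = 'woman'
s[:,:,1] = [['discussion', 'success', 'highway'], ['response', 'arrival', 'woman'], ['tension', 'software', 'judgment']]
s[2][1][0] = 'drawing'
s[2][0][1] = 'tension'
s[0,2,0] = 'sector'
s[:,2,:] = [['sector', 'highway'], ['loss', 'woman'], ['driver', 'judgment']]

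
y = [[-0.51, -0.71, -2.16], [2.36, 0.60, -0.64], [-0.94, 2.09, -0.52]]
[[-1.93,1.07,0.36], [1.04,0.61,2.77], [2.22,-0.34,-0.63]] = y@[[0.23, 0.18, 1.04], [1.27, -0.20, 0.06], [0.42, -0.47, -0.43]]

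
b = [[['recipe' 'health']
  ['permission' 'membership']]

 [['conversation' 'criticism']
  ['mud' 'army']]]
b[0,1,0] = 'permission'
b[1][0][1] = 'criticism'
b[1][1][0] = 'mud'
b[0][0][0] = 'recipe'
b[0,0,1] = 'health'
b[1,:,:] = [['conversation', 'criticism'], ['mud', 'army']]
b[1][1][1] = 'army'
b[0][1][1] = 'membership'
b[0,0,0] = 'recipe'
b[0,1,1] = 'membership'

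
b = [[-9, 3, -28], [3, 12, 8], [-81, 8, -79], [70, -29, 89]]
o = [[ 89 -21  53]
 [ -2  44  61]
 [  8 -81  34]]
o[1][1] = 44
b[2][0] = -81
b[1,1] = 12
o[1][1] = 44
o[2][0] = 8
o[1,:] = [-2, 44, 61]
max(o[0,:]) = 89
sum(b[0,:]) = -34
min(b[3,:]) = -29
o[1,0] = -2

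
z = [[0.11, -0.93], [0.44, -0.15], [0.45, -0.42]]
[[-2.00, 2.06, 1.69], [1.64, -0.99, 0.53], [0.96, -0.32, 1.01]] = z@[[4.65,-3.13,0.61], [2.70,-2.58,-1.75]]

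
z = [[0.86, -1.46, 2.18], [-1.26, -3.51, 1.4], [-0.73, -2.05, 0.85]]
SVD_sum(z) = [[-0.40,-1.83,1.02], [-0.74,-3.36,1.88], [-0.44,-1.97,1.1]] + [[1.26, 0.37, 1.16], [-0.52, -0.15, -0.48], [-0.29, -0.08, -0.26]] + [[0.00, -0.00, -0.0], [0.00, -0.00, -0.0], [-0.01, 0.01, 0.01]]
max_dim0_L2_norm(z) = 4.32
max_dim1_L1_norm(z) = 6.17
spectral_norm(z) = 5.02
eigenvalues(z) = [-2.77, 0.92, 0.05]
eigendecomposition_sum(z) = [[-0.05,-0.22,0.12], [-0.94,-3.92,2.08], [-0.54,-2.26,1.20]] + [[0.91,-1.31,2.18], [-0.32,0.46,-0.76], [-0.19,0.27,-0.45]] + [[-0.00, 0.06, -0.11], [0.0, -0.04, 0.08], [0.00, -0.05, 0.09]]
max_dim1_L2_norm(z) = 3.98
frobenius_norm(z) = 5.38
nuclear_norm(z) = 6.97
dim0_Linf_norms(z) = [1.26, 3.51, 2.18]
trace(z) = -1.80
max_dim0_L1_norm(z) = 7.02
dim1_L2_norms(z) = [2.76, 3.98, 2.34]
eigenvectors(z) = [[-0.05, -0.93, -0.68], [-0.87, 0.32, 0.46], [-0.50, 0.19, 0.56]]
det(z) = -0.12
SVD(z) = [[0.43,-0.91,-0.01],  [0.78,0.37,-0.50],  [0.46,0.20,0.86]] @ diag([5.019917229717355, 1.9363543603719293, 0.012759226287638181]) @ [[-0.19, -0.86, 0.48], [-0.72, -0.21, -0.66], [-0.67, 0.47, 0.58]]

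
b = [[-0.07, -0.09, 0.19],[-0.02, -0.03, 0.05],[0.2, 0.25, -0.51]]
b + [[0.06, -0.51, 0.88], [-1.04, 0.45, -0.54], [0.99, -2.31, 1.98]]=[[-0.01, -0.60, 1.07],  [-1.06, 0.42, -0.49],  [1.19, -2.06, 1.47]]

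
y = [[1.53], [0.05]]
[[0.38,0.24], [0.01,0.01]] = y@ [[0.25, 0.16]]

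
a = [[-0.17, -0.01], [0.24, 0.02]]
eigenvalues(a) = [-0.16, 0.01]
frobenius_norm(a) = 0.29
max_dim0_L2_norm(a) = 0.29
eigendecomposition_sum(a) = [[-0.17, -0.01],[0.23, 0.01]] + [[-0.00, -0.00],  [0.01, 0.01]]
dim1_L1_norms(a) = [0.18, 0.26]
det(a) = -0.00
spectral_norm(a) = 0.29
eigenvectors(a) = [[-0.59, 0.06],[0.81, -1.00]]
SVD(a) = [[-0.58,0.82], [0.82,0.58]] @ diag([0.29493813627289556, 0.003390541530630466]) @ [[1.00, 0.07],[-0.07, 1.00]]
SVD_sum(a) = [[-0.17, -0.01], [0.24, 0.02]] + [[-0.0, 0.00],  [-0.00, 0.00]]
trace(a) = -0.15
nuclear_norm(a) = 0.30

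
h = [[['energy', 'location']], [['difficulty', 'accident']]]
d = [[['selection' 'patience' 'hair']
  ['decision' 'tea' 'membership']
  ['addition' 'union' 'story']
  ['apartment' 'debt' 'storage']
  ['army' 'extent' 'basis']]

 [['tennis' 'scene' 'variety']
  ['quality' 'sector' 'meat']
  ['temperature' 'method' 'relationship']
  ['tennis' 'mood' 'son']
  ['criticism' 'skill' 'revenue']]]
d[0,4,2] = 'basis'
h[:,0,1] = ['location', 'accident']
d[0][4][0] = 'army'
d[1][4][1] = 'skill'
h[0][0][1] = 'location'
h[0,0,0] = 'energy'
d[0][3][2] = 'storage'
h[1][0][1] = 'accident'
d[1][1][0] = 'quality'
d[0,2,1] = 'union'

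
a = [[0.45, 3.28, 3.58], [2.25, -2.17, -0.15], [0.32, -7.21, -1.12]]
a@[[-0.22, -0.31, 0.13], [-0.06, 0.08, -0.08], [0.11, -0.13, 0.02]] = [[0.1, -0.34, -0.13], [-0.38, -0.85, 0.46], [0.24, -0.53, 0.60]]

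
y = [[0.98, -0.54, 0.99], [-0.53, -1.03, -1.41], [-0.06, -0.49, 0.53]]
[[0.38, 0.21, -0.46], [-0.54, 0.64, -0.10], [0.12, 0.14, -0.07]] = y @ [[0.13, 0.11, -0.38], [0.06, -0.47, 0.24], [0.29, -0.15, 0.04]]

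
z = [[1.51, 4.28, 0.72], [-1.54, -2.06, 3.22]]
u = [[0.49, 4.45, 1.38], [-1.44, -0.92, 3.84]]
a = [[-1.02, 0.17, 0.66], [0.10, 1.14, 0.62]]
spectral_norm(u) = 4.69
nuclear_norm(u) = 8.89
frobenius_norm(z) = 6.17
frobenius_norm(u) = 6.29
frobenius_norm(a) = 1.79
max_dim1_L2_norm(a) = 1.3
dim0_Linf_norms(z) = [1.54, 4.28, 3.22]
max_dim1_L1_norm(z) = 6.82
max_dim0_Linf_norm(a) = 1.14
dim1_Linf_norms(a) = [1.02, 1.14]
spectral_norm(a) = 1.45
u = a + z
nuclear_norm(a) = 2.50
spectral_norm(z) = 5.30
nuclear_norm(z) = 8.46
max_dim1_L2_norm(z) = 4.6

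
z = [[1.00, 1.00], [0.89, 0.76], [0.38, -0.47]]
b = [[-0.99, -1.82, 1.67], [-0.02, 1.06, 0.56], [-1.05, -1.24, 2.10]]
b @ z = [[-1.98,  -3.16],[1.14,  0.52],[-1.36,  -2.98]]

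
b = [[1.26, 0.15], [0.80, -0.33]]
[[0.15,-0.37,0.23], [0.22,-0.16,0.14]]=b@ [[0.15, -0.27, 0.18], [-0.29, -0.17, -0.00]]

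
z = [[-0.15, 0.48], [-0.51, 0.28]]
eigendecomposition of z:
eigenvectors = [[(-0.3+0.63j), -0.30-0.63j], [(-0.72+0j), (-0.72-0j)]]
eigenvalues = [(0.06+0.45j), (0.06-0.45j)]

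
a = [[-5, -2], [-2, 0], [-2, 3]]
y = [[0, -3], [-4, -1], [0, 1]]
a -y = [[-5, 1], [2, 1], [-2, 2]]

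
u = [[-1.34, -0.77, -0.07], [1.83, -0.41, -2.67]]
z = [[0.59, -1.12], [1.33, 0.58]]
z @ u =[[-2.84, 0.00, 2.95], [-0.72, -1.26, -1.64]]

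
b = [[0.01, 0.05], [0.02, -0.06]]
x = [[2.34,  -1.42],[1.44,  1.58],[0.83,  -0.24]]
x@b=[[-0.0, 0.2], [0.05, -0.02], [0.0, 0.06]]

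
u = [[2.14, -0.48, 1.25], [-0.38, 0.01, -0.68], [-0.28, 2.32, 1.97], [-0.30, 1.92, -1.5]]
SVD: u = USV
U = [[0.49,-0.54,-0.66], [-0.09,0.23,-0.00], [-0.58,-0.77,0.23], [-0.64,0.25,-0.72]]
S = [3.2, 3.12, 1.54]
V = [[0.45, -0.88, 0.15], [-0.36, -0.33, -0.87], [-0.82, -0.34, 0.46]]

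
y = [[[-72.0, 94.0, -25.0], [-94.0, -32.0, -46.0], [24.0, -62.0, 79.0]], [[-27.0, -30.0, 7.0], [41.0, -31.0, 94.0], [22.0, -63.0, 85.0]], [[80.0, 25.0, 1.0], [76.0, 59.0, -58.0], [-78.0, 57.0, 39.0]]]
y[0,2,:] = [24.0, -62.0, 79.0]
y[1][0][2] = 7.0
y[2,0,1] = 25.0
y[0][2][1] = -62.0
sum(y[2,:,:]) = 201.0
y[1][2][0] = 22.0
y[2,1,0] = 76.0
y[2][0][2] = 1.0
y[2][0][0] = 80.0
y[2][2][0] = -78.0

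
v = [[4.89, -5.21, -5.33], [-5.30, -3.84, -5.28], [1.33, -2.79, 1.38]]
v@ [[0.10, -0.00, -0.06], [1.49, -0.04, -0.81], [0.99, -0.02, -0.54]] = [[-12.55, 0.32, 6.80], [-11.48, 0.26, 6.28], [-2.66, 0.08, 1.43]]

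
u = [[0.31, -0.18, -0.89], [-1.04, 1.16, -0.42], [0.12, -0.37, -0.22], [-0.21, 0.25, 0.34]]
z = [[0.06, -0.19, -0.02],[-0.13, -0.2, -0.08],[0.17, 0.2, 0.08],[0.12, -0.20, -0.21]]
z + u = [[0.37, -0.37, -0.91], [-1.17, 0.96, -0.5], [0.29, -0.17, -0.14], [-0.09, 0.05, 0.13]]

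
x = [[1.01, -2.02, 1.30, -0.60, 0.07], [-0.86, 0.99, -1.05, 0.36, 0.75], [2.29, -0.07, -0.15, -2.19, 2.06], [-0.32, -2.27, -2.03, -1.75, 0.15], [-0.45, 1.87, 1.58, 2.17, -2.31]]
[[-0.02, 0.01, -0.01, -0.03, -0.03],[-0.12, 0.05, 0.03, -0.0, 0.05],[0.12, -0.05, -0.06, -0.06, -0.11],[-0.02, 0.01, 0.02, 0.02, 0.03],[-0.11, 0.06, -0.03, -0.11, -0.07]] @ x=[[-0.03, 0.06, -0.02, 0.02, 0.05], [-0.12, 0.38, -0.13, 0.13, -0.02], [0.10, -0.36, 0.17, -0.09, 0.09], [-0.0, 0.06, -0.03, 0.00, -0.02], [-0.16, 0.40, -0.09, 0.19, 0.12]]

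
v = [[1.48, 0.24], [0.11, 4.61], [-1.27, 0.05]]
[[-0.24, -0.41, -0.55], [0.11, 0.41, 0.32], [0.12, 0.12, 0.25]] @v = [[0.3,-1.98], [-0.20,1.93], [-0.13,0.59]]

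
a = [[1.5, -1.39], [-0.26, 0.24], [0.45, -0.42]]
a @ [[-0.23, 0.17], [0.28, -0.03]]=[[-0.73,  0.30], [0.13,  -0.05], [-0.22,  0.09]]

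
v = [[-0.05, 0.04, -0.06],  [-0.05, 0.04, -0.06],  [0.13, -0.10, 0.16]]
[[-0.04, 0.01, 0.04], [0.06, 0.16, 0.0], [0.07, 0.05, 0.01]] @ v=[[0.01, -0.01, 0.01], [-0.01, 0.01, -0.01], [-0.00, 0.0, -0.01]]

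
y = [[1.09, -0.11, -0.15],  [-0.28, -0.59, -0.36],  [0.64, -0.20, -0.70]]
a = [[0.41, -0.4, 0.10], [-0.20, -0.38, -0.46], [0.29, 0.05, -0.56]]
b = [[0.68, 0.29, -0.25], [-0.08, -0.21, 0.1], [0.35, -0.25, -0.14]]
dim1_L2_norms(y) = [1.11, 0.75, 0.97]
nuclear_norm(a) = 1.81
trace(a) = -0.53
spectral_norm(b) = 0.85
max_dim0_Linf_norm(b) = 0.68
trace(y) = -0.20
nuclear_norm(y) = 2.53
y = b + a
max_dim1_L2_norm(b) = 0.78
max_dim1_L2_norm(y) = 1.11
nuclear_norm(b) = 1.30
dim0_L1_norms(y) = [2.01, 0.9, 1.21]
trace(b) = 0.33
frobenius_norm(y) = 1.65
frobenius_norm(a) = 1.07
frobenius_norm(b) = 0.93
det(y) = 0.35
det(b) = 0.02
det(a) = 0.20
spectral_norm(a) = 0.77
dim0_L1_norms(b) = [1.11, 0.75, 0.49]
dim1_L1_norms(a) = [0.91, 1.04, 0.9]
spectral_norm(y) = 1.38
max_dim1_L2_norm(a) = 0.63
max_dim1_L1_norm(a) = 1.04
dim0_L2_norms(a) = [0.54, 0.55, 0.73]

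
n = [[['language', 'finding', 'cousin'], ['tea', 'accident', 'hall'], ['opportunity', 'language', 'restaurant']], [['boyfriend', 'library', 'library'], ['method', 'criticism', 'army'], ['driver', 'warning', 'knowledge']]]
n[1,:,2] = ['library', 'army', 'knowledge']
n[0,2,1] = 'language'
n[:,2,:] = [['opportunity', 'language', 'restaurant'], ['driver', 'warning', 'knowledge']]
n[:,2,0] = ['opportunity', 'driver']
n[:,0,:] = [['language', 'finding', 'cousin'], ['boyfriend', 'library', 'library']]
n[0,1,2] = 'hall'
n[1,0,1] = 'library'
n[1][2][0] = 'driver'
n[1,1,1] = 'criticism'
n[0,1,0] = 'tea'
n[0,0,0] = 'language'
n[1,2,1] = 'warning'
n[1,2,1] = 'warning'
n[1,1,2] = 'army'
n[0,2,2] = 'restaurant'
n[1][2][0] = 'driver'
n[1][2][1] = 'warning'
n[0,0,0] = 'language'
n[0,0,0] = 'language'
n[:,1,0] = ['tea', 'method']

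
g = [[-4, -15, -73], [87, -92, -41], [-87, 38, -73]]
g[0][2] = -73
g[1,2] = -41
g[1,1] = -92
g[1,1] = -92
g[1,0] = 87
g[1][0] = 87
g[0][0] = -4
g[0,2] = -73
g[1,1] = -92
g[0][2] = -73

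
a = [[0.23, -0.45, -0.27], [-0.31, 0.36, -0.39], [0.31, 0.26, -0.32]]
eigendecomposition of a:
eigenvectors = [[-0.70+0.00j, (0.09+0.55j), (0.09-0.55j)], [0.72+0.00j, 0.19+0.44j, (0.19-0.44j)], [-0.03+0.00j, (0.68+0j), 0.68-0.00j]]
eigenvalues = [(0.68+0j), (-0.2+0.42j), (-0.2-0.42j)]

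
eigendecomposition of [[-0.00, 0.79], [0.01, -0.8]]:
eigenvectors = [[1.00, -0.70], [0.01, 0.72]]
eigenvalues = [0.01, -0.81]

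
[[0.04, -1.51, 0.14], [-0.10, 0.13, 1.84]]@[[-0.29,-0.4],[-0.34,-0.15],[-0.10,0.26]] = [[0.49, 0.25],[-0.2, 0.50]]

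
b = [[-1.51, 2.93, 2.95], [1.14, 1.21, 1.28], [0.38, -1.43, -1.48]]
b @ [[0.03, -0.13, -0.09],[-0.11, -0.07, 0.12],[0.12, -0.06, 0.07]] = [[-0.01,-0.19,0.69],[0.05,-0.31,0.13],[-0.01,0.14,-0.31]]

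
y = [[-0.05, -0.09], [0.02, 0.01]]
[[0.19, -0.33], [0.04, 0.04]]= y @ [[3.93, -0.08], [-4.29, 3.69]]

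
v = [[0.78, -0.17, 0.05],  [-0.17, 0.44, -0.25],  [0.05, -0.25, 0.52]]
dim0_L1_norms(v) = [1.0, 0.86, 0.82]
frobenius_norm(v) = 1.12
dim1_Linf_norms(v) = [0.78, 0.44, 0.52]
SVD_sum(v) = [[0.54,-0.35,0.29], [-0.35,0.22,-0.18], [0.29,-0.18,0.15]] + [[0.23, 0.15, -0.26], [0.15, 0.09, -0.16], [-0.26, -0.16, 0.29]] + [[0.01, 0.03, 0.02],[0.03, 0.13, 0.10],[0.02, 0.10, 0.07]]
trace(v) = 1.74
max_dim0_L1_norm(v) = 1.0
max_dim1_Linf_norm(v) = 0.78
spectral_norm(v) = 0.91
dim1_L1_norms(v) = [1.0, 0.86, 0.82]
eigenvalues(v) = [0.91, 0.62, 0.21]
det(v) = 0.12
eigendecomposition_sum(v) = [[0.54, -0.35, 0.29], [-0.35, 0.22, -0.18], [0.29, -0.18, 0.15]] + [[0.23,  0.15,  -0.26], [0.15,  0.09,  -0.16], [-0.26,  -0.16,  0.29]] + [[0.01, 0.03, 0.02], [0.03, 0.13, 0.1], [0.02, 0.10, 0.07]]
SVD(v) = [[-0.77,-0.61,0.18], [0.49,-0.39,0.78], [-0.41,0.69,0.60]] @ diag([0.9148157494411994, 0.6161205273381699, 0.2090637232206309]) @ [[-0.77, 0.49, -0.41], [-0.61, -0.39, 0.69], [0.18, 0.78, 0.60]]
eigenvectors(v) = [[0.77, -0.61, 0.18], [-0.49, -0.39, 0.78], [0.41, 0.69, 0.6]]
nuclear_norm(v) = 1.74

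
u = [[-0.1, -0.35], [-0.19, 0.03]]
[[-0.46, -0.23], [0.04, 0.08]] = u @ [[0.02, -0.28], [1.30, 0.74]]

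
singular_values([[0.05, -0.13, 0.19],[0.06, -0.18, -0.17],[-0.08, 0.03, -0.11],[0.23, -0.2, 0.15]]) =[0.42, 0.27, 0.09]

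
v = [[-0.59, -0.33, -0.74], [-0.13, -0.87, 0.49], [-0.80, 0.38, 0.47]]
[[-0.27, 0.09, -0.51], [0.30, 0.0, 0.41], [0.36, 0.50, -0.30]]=v @ [[-0.17, -0.45, 0.49], [-0.03, 0.16, -0.30], [0.51, 0.17, 0.43]]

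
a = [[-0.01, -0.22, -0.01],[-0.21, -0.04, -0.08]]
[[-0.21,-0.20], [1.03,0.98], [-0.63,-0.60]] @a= [[0.04, 0.05, 0.02],  [-0.22, -0.27, -0.09],  [0.13, 0.16, 0.05]]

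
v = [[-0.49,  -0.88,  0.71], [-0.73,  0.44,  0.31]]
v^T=[[-0.49, -0.73],[-0.88, 0.44],[0.71, 0.31]]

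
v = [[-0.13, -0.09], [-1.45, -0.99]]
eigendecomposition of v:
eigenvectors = [[0.56,0.09],  [-0.83,1.00]]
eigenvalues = [0.0, -1.12]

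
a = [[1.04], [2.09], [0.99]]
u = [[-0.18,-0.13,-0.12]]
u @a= [[-0.58]]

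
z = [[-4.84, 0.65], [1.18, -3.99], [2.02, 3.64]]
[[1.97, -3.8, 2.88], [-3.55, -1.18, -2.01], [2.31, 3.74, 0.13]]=z @ [[-0.3, 0.86, -0.55],[0.8, 0.55, 0.34]]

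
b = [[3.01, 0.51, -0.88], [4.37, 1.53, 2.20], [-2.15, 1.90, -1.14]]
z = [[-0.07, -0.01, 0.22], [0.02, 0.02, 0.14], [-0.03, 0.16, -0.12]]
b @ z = [[-0.17, -0.16, 0.84], [-0.34, 0.34, 0.91], [0.22, -0.12, -0.07]]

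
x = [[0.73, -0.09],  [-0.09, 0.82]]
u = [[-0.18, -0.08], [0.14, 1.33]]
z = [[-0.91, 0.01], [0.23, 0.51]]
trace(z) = -0.40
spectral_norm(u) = 1.34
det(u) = -0.23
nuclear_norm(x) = 1.55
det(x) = 0.59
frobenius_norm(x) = 1.11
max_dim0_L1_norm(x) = 0.91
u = x + z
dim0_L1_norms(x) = [0.82, 0.91]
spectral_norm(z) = 0.95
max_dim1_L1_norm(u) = 1.47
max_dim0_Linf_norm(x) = 0.82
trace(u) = 1.15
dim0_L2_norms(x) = [0.74, 0.82]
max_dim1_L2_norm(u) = 1.34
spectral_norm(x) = 0.88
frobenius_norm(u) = 1.35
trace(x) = 1.55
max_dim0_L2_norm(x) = 0.82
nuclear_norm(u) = 1.51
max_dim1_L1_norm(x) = 0.91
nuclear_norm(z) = 1.44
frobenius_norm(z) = 1.07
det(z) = -0.47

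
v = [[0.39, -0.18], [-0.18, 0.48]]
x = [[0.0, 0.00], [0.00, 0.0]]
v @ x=[[0.00, 0.00],[0.0, 0.00]]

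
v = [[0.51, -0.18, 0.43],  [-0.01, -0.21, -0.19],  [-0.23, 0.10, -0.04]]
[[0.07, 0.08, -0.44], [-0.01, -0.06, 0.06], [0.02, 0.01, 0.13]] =v @ [[-0.28, -0.09, -0.46],[-0.29, 0.03, 0.11],[0.38, 0.31, -0.43]]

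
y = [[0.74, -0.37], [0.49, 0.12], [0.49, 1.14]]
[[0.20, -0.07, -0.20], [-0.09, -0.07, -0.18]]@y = [[0.02, -0.31],[-0.19, -0.18]]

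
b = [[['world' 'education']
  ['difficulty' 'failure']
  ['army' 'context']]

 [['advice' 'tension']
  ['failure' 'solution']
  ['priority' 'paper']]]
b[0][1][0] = 'difficulty'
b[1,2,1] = 'paper'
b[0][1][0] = 'difficulty'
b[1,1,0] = 'failure'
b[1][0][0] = 'advice'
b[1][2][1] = 'paper'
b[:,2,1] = ['context', 'paper']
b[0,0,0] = 'world'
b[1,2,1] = 'paper'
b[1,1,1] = 'solution'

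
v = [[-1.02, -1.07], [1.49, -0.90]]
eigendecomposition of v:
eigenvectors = [[(0.03-0.65j), 0.03+0.65j],[-0.76+0.00j, -0.76-0.00j]]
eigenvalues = [(-0.96+1.26j), (-0.96-1.26j)]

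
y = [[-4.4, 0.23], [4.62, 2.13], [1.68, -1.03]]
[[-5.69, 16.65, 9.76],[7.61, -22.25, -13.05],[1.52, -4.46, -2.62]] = y@[[1.33,-3.89,-2.28], [0.69,-2.01,-1.18]]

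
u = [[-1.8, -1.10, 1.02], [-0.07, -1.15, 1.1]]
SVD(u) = [[-0.87,-0.5],  [-0.50,0.87]] @ diag([2.6322150906295083, 1.0484482422429293]) @ [[0.61, 0.58, -0.54], [0.79, -0.43, 0.43]]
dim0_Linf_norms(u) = [1.8, 1.15, 1.1]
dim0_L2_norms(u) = [1.8, 1.59, 1.5]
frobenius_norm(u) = 2.83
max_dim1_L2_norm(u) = 2.34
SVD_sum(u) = [[-1.39, -1.32, 1.24], [-0.79, -0.76, 0.71]] + [[-0.41, 0.22, -0.22], [0.72, -0.39, 0.39]]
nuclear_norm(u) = 3.68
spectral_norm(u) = 2.63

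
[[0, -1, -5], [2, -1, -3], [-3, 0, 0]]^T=[[0, 2, -3], [-1, -1, 0], [-5, -3, 0]]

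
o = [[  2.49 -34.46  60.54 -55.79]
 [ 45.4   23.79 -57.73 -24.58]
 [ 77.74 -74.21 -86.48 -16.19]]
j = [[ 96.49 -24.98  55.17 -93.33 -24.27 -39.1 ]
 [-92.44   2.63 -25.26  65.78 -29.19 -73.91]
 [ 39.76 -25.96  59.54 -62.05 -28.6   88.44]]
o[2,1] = -74.21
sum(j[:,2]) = 89.45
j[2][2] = 59.54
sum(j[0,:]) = -30.020000000000007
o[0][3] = -55.79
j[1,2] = -25.26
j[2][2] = 59.54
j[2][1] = -25.96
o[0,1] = -34.46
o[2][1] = -74.21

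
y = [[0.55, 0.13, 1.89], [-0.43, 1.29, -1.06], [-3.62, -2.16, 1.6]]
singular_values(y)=[4.57, 2.28, 1.06]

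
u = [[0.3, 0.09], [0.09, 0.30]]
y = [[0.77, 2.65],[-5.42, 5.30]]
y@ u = [[0.47, 0.86], [-1.15, 1.1]]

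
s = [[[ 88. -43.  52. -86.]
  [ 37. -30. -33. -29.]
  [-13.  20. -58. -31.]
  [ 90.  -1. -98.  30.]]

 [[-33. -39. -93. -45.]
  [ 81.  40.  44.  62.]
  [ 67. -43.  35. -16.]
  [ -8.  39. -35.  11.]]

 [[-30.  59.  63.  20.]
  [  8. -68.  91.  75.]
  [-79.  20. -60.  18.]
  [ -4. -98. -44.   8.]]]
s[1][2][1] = -43.0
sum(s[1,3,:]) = 7.0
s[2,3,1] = -98.0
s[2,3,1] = -98.0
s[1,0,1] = -39.0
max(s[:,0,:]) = 88.0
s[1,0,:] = [-33.0, -39.0, -93.0, -45.0]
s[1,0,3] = -45.0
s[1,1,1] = 40.0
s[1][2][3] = -16.0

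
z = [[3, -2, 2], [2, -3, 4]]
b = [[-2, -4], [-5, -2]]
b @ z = [[-14, 16, -20], [-19, 16, -18]]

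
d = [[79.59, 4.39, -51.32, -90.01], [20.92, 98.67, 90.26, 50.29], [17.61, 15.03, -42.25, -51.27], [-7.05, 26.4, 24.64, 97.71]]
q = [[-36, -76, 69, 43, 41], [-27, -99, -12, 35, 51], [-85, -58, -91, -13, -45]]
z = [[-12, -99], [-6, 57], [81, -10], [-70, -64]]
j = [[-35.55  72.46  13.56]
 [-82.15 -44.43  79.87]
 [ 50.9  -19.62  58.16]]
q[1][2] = -12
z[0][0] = -12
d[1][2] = 90.26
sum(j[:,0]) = -66.80000000000001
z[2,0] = 81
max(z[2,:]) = 81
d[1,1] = 98.67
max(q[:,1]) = -58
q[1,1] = -99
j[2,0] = 50.9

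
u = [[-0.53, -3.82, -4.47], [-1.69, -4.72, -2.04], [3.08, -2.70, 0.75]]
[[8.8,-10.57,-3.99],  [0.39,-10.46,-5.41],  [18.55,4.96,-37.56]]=u@ [[5.22, 2.06, -7.41], [-1.32, 0.89, 4.81], [-1.46, 1.36, -2.34]]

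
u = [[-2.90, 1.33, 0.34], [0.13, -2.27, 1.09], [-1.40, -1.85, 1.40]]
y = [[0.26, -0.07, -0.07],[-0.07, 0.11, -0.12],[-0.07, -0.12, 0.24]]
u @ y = [[-0.87, 0.31, 0.12], [0.12, -0.39, 0.52], [-0.33, -0.27, 0.66]]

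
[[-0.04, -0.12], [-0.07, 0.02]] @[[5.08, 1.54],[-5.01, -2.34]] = [[0.40, 0.22], [-0.46, -0.15]]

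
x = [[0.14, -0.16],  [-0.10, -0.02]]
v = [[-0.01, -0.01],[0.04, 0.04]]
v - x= [[-0.15, 0.15],[0.14, 0.06]]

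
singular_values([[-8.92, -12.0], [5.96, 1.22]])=[15.67, 3.87]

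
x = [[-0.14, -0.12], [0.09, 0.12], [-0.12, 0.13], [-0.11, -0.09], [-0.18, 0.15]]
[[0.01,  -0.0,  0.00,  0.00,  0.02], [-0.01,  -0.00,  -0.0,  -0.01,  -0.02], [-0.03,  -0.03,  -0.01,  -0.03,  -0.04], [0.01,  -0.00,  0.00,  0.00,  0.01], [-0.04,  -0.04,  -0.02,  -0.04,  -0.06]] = x @ [[0.08,  0.12,  0.04,  0.12,  0.09], [-0.17,  -0.11,  -0.07,  -0.15,  -0.26]]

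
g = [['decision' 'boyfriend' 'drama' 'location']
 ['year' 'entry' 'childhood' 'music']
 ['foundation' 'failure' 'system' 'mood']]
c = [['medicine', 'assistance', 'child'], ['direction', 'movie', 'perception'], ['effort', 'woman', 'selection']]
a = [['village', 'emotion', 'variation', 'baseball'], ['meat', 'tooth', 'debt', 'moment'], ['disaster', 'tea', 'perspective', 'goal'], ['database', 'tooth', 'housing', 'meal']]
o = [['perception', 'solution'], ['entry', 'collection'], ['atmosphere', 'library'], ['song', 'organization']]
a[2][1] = 'tea'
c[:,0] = ['medicine', 'direction', 'effort']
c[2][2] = 'selection'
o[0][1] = 'solution'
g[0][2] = 'drama'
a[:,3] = ['baseball', 'moment', 'goal', 'meal']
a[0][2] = 'variation'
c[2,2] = 'selection'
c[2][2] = 'selection'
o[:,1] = ['solution', 'collection', 'library', 'organization']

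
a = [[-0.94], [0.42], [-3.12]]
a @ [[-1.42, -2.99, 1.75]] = [[1.33, 2.81, -1.64], [-0.60, -1.26, 0.74], [4.43, 9.33, -5.46]]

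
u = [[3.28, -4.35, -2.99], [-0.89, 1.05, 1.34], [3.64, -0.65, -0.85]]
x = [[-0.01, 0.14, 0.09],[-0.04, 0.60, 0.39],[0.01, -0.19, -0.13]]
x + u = [[3.27,-4.21,-2.9], [-0.93,1.65,1.73], [3.65,-0.84,-0.98]]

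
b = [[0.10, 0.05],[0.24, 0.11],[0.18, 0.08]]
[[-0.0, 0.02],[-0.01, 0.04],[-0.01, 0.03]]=b@[[-0.01, 0.04], [-0.05, 0.27]]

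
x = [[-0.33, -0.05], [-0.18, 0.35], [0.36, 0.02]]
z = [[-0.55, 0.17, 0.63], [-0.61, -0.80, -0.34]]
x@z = [[0.21, -0.02, -0.19], [-0.11, -0.31, -0.23], [-0.21, 0.05, 0.22]]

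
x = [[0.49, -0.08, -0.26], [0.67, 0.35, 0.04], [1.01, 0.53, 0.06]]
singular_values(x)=[1.43, 0.39, 0.0]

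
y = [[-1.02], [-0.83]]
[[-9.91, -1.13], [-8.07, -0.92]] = y @ [[9.72, 1.11]]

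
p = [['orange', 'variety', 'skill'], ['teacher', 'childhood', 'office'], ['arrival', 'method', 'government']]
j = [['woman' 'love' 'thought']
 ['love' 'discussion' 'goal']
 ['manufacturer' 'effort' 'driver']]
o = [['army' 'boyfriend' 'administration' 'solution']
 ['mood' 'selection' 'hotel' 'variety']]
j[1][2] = 'goal'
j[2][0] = 'manufacturer'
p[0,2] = 'skill'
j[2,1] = 'effort'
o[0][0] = 'army'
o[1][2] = 'hotel'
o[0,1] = 'boyfriend'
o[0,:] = ['army', 'boyfriend', 'administration', 'solution']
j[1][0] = 'love'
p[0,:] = ['orange', 'variety', 'skill']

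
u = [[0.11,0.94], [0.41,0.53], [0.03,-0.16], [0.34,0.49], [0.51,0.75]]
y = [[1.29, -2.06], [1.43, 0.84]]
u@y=[[1.49, 0.56], [1.29, -0.4], [-0.19, -0.2], [1.14, -0.29], [1.73, -0.42]]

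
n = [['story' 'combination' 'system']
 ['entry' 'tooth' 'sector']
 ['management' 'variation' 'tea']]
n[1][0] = 'entry'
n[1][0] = 'entry'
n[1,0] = 'entry'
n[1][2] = 'sector'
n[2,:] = ['management', 'variation', 'tea']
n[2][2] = 'tea'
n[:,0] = ['story', 'entry', 'management']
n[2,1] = 'variation'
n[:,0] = ['story', 'entry', 'management']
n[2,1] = 'variation'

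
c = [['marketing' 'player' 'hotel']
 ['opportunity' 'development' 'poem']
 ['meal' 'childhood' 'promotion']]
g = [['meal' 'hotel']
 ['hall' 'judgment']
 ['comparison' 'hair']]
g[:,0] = ['meal', 'hall', 'comparison']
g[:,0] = ['meal', 'hall', 'comparison']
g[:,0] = ['meal', 'hall', 'comparison']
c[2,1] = 'childhood'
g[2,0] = 'comparison'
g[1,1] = 'judgment'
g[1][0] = 'hall'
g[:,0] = ['meal', 'hall', 'comparison']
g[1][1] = 'judgment'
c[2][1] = 'childhood'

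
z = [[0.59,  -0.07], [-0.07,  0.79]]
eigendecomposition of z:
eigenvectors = [[-0.95, 0.30], [-0.30, -0.95]]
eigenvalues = [0.57, 0.81]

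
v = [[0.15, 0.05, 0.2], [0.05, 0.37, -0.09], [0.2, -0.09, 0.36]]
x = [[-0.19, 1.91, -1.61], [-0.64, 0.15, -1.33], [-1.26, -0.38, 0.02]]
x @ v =[[-0.26, 0.84, -0.79], [-0.35, 0.14, -0.62], [-0.2, -0.21, -0.21]]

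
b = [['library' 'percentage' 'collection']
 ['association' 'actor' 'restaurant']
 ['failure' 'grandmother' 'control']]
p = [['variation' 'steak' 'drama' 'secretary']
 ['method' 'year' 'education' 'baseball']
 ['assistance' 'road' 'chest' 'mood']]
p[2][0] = 'assistance'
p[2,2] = 'chest'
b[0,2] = 'collection'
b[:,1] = ['percentage', 'actor', 'grandmother']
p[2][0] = 'assistance'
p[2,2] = 'chest'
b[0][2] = 'collection'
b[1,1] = 'actor'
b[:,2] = ['collection', 'restaurant', 'control']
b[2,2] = 'control'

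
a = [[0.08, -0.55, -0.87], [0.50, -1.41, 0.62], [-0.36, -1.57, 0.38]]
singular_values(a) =[2.24, 1.01, 0.61]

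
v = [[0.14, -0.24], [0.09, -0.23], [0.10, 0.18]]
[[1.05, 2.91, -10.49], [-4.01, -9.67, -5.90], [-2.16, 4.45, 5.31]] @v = [[-0.64, -2.81], [-2.02, 2.12], [0.63, 0.45]]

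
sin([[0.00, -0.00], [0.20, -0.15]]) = [[0.00, 0.00], [0.2, -0.15]]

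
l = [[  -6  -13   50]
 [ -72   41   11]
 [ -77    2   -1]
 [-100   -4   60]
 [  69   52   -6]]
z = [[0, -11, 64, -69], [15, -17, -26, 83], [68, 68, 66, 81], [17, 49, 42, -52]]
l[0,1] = -13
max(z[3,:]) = 49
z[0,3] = -69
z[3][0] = 17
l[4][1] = 52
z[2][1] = 68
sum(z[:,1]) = 89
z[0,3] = -69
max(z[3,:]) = 49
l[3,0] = -100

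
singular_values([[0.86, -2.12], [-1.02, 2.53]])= [3.56, 0.0]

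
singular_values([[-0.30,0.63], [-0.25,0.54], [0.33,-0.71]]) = [1.21, 0.01]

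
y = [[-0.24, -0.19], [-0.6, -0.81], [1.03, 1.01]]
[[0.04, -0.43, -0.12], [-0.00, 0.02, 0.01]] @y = [[0.12, 0.22], [-0.0, -0.01]]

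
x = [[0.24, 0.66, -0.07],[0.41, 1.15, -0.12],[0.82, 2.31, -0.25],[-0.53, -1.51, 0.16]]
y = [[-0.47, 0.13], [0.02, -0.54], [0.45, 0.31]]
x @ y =[[-0.13, -0.35], [-0.22, -0.6], [-0.45, -1.22], [0.29, 0.8]]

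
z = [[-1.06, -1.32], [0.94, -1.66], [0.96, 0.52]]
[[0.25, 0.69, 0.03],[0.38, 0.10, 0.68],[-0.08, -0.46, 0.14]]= z@ [[0.03, -0.34, 0.28], [-0.21, -0.25, -0.25]]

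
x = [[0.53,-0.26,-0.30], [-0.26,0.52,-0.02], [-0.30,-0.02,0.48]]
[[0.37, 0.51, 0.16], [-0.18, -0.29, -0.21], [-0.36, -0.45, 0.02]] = x @ [[0.20,0.33,0.29],  [-0.28,-0.42,-0.25],  [-0.64,-0.74,0.21]]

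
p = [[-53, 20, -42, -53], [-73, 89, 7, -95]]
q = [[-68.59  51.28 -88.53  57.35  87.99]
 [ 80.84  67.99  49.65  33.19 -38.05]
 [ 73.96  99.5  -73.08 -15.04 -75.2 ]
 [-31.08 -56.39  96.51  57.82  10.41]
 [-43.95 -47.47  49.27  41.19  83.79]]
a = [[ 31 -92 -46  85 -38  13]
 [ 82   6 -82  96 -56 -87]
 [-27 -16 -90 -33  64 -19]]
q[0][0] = -68.59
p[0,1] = 20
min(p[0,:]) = -53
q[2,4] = -75.2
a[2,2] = -90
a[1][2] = -82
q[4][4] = 83.79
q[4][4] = 83.79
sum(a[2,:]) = -121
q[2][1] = 99.5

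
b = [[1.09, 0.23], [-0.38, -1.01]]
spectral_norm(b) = 1.36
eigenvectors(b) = [[0.98, -0.11], [-0.18, 0.99]]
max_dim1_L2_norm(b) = 1.11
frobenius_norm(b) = 1.55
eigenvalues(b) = [1.05, -0.97]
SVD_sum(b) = [[0.77, 0.63],  [-0.72, -0.59]] + [[0.32, -0.40], [0.34, -0.42]]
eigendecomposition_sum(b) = [[1.07, 0.12],  [-0.20, -0.02]] + [[0.02, 0.11], [-0.18, -0.99]]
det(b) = -1.01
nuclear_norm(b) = 2.11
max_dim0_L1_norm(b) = 1.47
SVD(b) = [[-0.73, 0.69],  [0.69, 0.73]] @ diag([1.3602869318768056, 0.7450633952659246]) @ [[-0.77, -0.63], [0.63, -0.77]]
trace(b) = 0.08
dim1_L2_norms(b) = [1.11, 1.08]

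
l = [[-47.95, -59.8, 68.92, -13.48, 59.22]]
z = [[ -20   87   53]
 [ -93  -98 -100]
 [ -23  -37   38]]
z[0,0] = -20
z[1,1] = -98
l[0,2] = 68.92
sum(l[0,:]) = 6.909999999999997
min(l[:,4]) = 59.22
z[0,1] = 87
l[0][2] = 68.92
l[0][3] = -13.48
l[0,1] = -59.8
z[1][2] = -100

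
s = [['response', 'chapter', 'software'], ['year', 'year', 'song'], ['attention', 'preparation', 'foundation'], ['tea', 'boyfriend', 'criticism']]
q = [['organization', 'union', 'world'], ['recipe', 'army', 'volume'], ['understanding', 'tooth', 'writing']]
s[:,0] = ['response', 'year', 'attention', 'tea']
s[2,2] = 'foundation'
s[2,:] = ['attention', 'preparation', 'foundation']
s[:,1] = ['chapter', 'year', 'preparation', 'boyfriend']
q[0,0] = 'organization'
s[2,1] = 'preparation'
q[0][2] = 'world'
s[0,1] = 'chapter'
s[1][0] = 'year'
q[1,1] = 'army'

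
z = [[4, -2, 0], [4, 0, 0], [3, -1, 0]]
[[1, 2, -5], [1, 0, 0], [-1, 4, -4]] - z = [[-3, 4, -5], [-3, 0, 0], [-4, 5, -4]]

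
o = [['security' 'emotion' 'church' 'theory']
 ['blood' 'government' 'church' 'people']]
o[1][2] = 'church'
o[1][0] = 'blood'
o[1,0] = 'blood'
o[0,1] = 'emotion'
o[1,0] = 'blood'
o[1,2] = 'church'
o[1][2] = 'church'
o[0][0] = 'security'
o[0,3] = 'theory'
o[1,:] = ['blood', 'government', 'church', 'people']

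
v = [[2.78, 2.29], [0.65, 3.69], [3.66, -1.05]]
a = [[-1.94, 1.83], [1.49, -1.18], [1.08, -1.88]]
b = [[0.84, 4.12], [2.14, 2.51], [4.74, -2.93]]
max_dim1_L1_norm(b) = 7.67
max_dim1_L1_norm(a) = 3.77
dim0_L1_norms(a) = [4.51, 4.89]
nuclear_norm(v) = 9.04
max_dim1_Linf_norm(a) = 1.94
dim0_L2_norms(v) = [4.64, 4.47]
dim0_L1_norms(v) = [7.09, 7.03]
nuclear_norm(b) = 10.87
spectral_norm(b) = 5.94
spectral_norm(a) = 3.88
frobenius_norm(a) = 3.93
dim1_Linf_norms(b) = [4.12, 2.51, 4.74]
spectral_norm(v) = 5.07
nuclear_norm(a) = 4.48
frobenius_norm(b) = 7.72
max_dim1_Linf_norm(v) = 3.69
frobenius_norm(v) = 6.44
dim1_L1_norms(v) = [5.07, 4.34, 4.71]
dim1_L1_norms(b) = [4.96, 4.65, 7.67]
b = v + a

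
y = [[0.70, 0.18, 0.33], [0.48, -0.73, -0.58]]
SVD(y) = [[0.03, 1.00], [1.00, -0.03]] @ diag([1.0488430267667006, 0.7943099553718721]) @ [[0.48, -0.69, -0.54],  [0.86, 0.25, 0.44]]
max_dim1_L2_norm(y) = 1.05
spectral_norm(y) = 1.05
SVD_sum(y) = [[0.01, -0.02, -0.02], [0.5, -0.72, -0.57]] + [[0.69, 0.20, 0.35],[-0.02, -0.01, -0.01]]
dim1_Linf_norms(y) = [0.7, 0.73]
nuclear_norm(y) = 1.84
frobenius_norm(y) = 1.32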